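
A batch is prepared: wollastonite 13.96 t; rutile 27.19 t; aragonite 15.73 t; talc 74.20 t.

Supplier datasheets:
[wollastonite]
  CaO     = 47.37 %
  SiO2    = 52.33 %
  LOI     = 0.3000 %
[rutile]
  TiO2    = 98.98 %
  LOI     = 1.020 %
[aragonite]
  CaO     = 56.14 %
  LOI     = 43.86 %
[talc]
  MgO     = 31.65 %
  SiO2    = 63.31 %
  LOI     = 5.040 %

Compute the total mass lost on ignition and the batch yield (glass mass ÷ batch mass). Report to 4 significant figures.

All internal work keeps exact precision in every operation; mid-chain values are shown with 4-significant-figure rounding in the printout. Every reported result carries a single rounding. Derived quantities, which include the yield, totals, LOI, four oxide percentages, glass mass, are re-derived at exact precision, exactly as shown in the problem or answer text, from the batch weights for 120.1 t of glass.
Loss on ignition, line by line:
  wollastonite: 13.96 × 0.003000 = 0.04188 t
  rutile: 27.19 × 0.01020 = 0.2773 t
  aragonite: 15.73 × 0.4386 = 6.899 t
  talc: 74.20 × 0.05040 = 3.740 t
Total LOI = 10.96 t
Glass = batch − LOI = 131.1 − 10.96 = 120.1 t

LOI loss = 10.96 t; glass = 120.1 t; yield = 91.64%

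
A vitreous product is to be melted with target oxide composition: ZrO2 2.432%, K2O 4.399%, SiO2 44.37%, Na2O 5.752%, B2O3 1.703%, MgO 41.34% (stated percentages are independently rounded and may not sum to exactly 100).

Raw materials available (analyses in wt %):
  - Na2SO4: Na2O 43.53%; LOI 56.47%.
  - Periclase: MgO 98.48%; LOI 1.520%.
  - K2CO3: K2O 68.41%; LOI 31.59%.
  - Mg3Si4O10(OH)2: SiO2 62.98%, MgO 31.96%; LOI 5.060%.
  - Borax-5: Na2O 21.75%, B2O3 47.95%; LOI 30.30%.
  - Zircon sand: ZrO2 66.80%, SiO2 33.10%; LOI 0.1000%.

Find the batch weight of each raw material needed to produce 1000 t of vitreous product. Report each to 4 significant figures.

The intermediate values appear, rounded to 4 significant digits, across the worked steps. Full precision is maintained at each step. Exactly one rounding lands on each reported result. All derived quantities (the six compositions, glass mass, the yield, the totals, ignition loss) are computed using the weight values on 1000 t of glass in exact precision, as written in question or answer.
Target oxide masses per 1000 t vitreous product:
  ZrO2: 2.432% × 1000 = 24.32 t
  K2O: 4.399% × 1000 = 43.99 t
  SiO2: 44.37% × 1000 = 443.7 t
  Na2O: 5.752% × 1000 = 57.52 t
  B2O3: 1.703% × 1000 = 17.03 t
  MgO: 41.34% × 1000 = 413.4 t
Balance tally, oxide-wise, on the weights just shown, relative to the basis at hand (every target is met by its sum net of answer rounding effects):
  ZrO2: 36.41·0.6680 = 24.32 t (target 24.32 t)
  K2O: 64.30·0.6841 = 43.99 t (target 43.99 t)
  SiO2: 685.4·0.6298 + 36.41·0.3310 = 443.7 t (target 443.7 t)
  Na2O: 114.4·0.4353 + 35.52·0.2175 = 57.52 t (target 57.52 t)
  B2O3: 35.52·0.4795 = 17.03 t (target 17.03 t)
  MgO: 197.4·0.9848 + 685.4·0.3196 = 413.5 t (target 413.4 t)
Glass-mass sanity pass: batch Σ − ignition loss = 1000 t (per-oxide target masses sum to 1000 t; versus the stated basis of 1000 t — rounding explains the deltas).
Summing the batch: Σ batch = 1133 t; LOI loss = Σ batch·LOI = 133.4 t; the yield ratio, glass ÷ batch: 88.23%.

Batch per 1000 t vitreous product:
  Na2SO4: 114.4 t
  Periclase: 197.4 t
  K2CO3: 64.30 t
  Mg3Si4O10(OH)2: 685.4 t
  Borax-5: 35.52 t
  Zircon sand: 36.41 t
Total batch = 1133 t; LOI loss = 133.4 t; yield = 88.23%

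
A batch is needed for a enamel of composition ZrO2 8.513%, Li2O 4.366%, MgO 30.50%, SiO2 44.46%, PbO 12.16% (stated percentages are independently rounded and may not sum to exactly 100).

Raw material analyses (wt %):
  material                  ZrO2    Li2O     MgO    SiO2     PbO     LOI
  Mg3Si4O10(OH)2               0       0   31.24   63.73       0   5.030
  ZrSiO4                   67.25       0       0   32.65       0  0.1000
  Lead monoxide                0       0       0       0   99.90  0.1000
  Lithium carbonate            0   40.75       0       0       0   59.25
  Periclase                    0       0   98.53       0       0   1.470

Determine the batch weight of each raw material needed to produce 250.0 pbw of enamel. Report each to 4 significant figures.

The intermediate values are shown rounded off to 4 significant digits in the working. Every computation keeps full float precision through the solve. Every reported value is rounded once only. Derived quantities, which include LOI, the totals, the yield, net glass mass, five oxide percentages, are computed at full precision, as quoted within either problem or answer, using the weight values for 250.0 pbw of glass.
Per-oxide target masses for 250.0 pbw enamel:
  ZrO2: 8.513% × 250.0 = 21.28 pbw
  Li2O: 4.366% × 250.0 = 10.92 pbw
  MgO: 30.50% × 250.0 = 76.25 pbw
  SiO2: 44.46% × 250.0 = 111.2 pbw
  PbO: 12.16% × 250.0 = 30.40 pbw
Verifying the oxide balance on the weights just shown, under the basis named above (every target is met by its sum inside rounding margins):
  ZrO2: 31.65·0.6725 = 21.28 pbw (target 21.28 pbw)
  Li2O: 26.79·0.4075 = 10.92 pbw (target 10.92 pbw)
  MgO: 158.2·0.3124 + 27.23·0.9853 = 76.25 pbw (target 76.25 pbw)
  SiO2: 158.2·0.6373 + 31.65·0.3265 = 111.2 pbw (target 111.2 pbw)
  PbO: 30.43·0.9990 = 30.40 pbw (target 30.40 pbw)
Consistency of the glass mass: total charge less LOI = 250.0 pbw (targets for the oxides total 250.0 pbw; the stated basis being 250.0 pbw — rounding explains the deltas).
Adding the batch up: Σ batch = 274.3 pbw; the LOI term Σ batch·LOI equals 24.29 pbw; as yield: glass ÷ batch → 91.14%.

Batch per 250.0 pbw enamel:
  Mg3Si4O10(OH)2: 158.2 pbw
  ZrSiO4: 31.65 pbw
  Lead monoxide: 30.43 pbw
  Lithium carbonate: 26.79 pbw
  Periclase: 27.23 pbw
Total batch = 274.3 pbw; LOI loss = 24.29 pbw; yield = 91.14%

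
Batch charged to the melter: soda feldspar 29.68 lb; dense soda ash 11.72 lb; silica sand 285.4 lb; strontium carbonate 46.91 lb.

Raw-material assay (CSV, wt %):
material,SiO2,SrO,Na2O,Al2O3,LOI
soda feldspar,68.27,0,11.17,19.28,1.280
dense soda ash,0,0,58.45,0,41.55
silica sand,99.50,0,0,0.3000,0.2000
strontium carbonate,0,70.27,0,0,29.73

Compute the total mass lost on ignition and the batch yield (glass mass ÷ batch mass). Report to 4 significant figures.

LOI loss = 19.77 lb; glass = 353.9 lb; yield = 94.71%

All arithmetic maintains full precision all the way through — working values are printed, with 4-significant-digit rounding, at each printed step. Every reported result undergoes a single rounding; derived quantities (totals, glass mass, four oxide percentages, yield, LOI) are re-derived from the batch weights for 353.9 lb of glass at full float precision as written in the problem or the answer.
Ignition loss by material:
  soda feldspar: 29.68 × 0.01280 = 0.3799 lb
  dense soda ash: 11.72 × 0.4155 = 4.870 lb
  silica sand: 285.4 × 0.002000 = 0.5708 lb
  strontium carbonate: 46.91 × 0.2973 = 13.95 lb
Total LOI = 19.77 lb
Glass = batch − LOI = 373.7 − 19.77 = 353.9 lb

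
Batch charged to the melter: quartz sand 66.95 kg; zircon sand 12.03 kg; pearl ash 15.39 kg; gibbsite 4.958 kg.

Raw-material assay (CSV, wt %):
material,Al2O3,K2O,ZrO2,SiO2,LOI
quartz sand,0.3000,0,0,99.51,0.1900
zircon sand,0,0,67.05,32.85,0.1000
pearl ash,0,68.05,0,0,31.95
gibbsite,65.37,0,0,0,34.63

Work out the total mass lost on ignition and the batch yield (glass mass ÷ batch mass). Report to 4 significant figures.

LOI loss = 6.773 kg; glass = 92.55 kg; yield = 93.18%

Working values are displayed (rounded to 4 significant figures) when written out; all internal work runs at full precision from first step to last. Exactly one rounding is applied to every reported figure; all derived quantities, which include four oxide percentages, the yield, the totals, LOI, net glass mass, are recomputed at full precision, as given in problem or answer, from the weighed amounts for 92.55 kg of glass.
Material-by-material LOI:
  quartz sand: 66.95 × 0.001900 = 0.1272 kg
  zircon sand: 12.03 × 0.001000 = 0.01203 kg
  pearl ash: 15.39 × 0.3195 = 4.917 kg
  gibbsite: 4.958 × 0.3463 = 1.717 kg
Total LOI = 6.773 kg
Glass = batch − LOI = 99.33 − 6.773 = 92.55 kg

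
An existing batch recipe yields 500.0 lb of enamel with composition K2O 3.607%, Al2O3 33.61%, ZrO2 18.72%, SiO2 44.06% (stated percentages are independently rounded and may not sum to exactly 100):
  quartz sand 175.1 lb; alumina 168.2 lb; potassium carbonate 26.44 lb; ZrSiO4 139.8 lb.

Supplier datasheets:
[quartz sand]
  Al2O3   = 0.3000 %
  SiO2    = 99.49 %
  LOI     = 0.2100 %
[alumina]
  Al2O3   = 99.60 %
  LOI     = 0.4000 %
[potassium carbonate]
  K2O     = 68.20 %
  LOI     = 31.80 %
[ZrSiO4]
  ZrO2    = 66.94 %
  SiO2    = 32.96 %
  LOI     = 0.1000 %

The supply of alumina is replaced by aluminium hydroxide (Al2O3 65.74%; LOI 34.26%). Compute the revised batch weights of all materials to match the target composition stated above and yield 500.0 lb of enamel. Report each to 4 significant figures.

The whole derivation maintains exact precision in every operation; working values are shown, rounded to four significant figures, across the worked steps; every reported number is rounded a single time. All derived quantities are carried in full precision (net glass mass, the four compositions, the yield, the totals, ignition loss) from the weighed amounts per 500.0 lb of glass exactly as shown in the problem or the answer.
The oxide mass targets at 500.0 lb enamel:
  K2O: 3.607% × 500.0 = 18.04 lb
  Al2O3: 33.61% × 500.0 = 168.0 lb
  ZrO2: 18.72% × 500.0 = 93.60 lb
  SiO2: 44.06% × 500.0 = 220.3 lb
Verifying the oxide balance per the reported batch figures, at the basis given (every target is met by its sum up to rounding of the answer):
  K2O: 26.44·0.6820 = 18.03 lb (target 18.04 lb)
  Al2O3: 175.1·0.003000 + 254.8·0.6574 = 168.0 lb (target 168.0 lb)
  ZrO2: 139.8·0.6694 = 93.58 lb (target 93.60 lb)
  SiO2: 175.1·0.9949 + 139.8·0.3296 = 220.3 lb (target 220.3 lb)
Glass-mass bookkeeping: Σ batch − LOI loss = 499.9 lb (the targets, summed, come to 500.0 lb; with the basis standing at 500.0 lb — gaps are rounding artifacts).
Adding the batch up: Σ batch = 596.1 lb; LOI loss = Σ batch·LOI = 96.21 lb; the yield ratio, glass ÷ batch: 83.86%.

Revised batch per 500.0 lb enamel:
  quartz sand: 175.1 lb
  aluminium hydroxide: 254.8 lb
  potassium carbonate: 26.44 lb
  ZrSiO4: 139.8 lb
Total batch = 596.1 lb; LOI loss = 96.21 lb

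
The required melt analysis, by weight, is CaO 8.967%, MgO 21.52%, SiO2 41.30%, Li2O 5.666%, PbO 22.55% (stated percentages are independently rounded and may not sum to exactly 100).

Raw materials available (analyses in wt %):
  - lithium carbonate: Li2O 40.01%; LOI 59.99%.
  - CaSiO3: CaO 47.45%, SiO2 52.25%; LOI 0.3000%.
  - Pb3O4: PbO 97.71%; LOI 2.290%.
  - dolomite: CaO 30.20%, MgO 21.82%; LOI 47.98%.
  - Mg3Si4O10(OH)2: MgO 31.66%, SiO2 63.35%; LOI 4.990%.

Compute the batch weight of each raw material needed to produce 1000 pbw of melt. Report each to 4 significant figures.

Batch per 1000 pbw melt:
  lithium carbonate: 141.6 pbw
  CaSiO3: 92.71 pbw
  Pb3O4: 230.8 pbw
  dolomite: 151.3 pbw
  Mg3Si4O10(OH)2: 575.5 pbw
Total batch = 1192 pbw; LOI loss = 191.8 pbw; yield = 83.91%

Rounding to four significant figures applies to every mid-chain value as displayed. The whole derivation holds full float precision through the solve; each reported figure is rounded just once — derived quantities, which include yield, ignition loss, the totals, net glass mass, five oxide percentages, are rebuilt at full precision, exactly as printed in question or answer, starting from the weights at 1000 pbw of glass.
Oxide-by-oxide targets in 1000 pbw melt:
  CaO: 8.967% × 1000 = 89.67 pbw
  MgO: 21.52% × 1000 = 215.2 pbw
  SiO2: 41.30% × 1000 = 413.0 pbw
  Li2O: 5.666% × 1000 = 56.66 pbw
  PbO: 22.55% × 1000 = 225.5 pbw
Mass-balance tally per oxide on the weights just shown, versus the basis set out (delivered sums recover each target up to rounding of the answer):
  CaO: 92.71·0.4745 + 151.3·0.3020 = 89.68 pbw (target 89.67 pbw)
  MgO: 151.3·0.2182 + 575.5·0.3166 = 215.2 pbw (target 215.2 pbw)
  SiO2: 92.71·0.5225 + 575.5·0.6335 = 413.0 pbw (target 413.0 pbw)
  Li2O: 141.6·0.4001 = 56.65 pbw (target 56.66 pbw)
  PbO: 230.8·0.9771 = 225.5 pbw (target 225.5 pbw)
Glass mass check: total charge less LOI = 1000 pbw (targets for the oxides total 1000 pbw; the stated basis being 1000 pbw — rounding explains the deltas).
Batch grand total — Σ batch = 1192 pbw; LOI removed, Σ of batch·LOI: 191.8 pbw; yield = glass ÷ total batch = 83.91%.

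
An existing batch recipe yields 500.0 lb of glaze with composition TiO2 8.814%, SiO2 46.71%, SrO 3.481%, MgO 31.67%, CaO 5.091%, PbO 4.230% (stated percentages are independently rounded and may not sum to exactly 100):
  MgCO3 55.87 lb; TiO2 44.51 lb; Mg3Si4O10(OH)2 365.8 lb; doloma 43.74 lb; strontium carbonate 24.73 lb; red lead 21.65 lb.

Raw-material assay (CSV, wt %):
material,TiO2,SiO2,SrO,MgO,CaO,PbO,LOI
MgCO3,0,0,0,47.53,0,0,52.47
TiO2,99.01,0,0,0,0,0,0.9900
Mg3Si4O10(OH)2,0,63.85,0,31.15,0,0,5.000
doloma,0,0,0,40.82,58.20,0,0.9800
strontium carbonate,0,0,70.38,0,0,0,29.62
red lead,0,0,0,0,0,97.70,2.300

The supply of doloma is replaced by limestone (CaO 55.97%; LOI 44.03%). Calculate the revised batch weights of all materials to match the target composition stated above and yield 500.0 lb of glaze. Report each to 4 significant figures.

In-progress results are displayed with 4-significant-digit rounding on the page. Every computation maintains exact precision through every step — a single rounding produces each reported value; derived quantities are recomputed from the batch weights per 500.0 lb of glass in exact precision (ignition loss, yield, six oxide percentages, totals, net glass mass) as written in question or answer.
Per-oxide target masses for 500.0 lb glaze:
  TiO2: 8.814% × 500.0 = 44.07 lb
  SiO2: 46.71% × 500.0 = 233.6 lb
  SrO: 3.481% × 500.0 = 17.40 lb
  MgO: 31.67% × 500.0 = 158.4 lb
  CaO: 5.091% × 500.0 = 25.46 lb
  PbO: 4.230% × 500.0 = 21.15 lb
Verifying the oxide balance given the weights on record, for the quoted basis mass (every target is met by its sum given rounding of the digits):
  TiO2: 44.51·0.9901 = 44.07 lb (target 44.07 lb)
  SiO2: 365.8·0.6385 = 233.6 lb (target 233.6 lb)
  SrO: 24.73·0.7038 = 17.40 lb (target 17.40 lb)
  MgO: 93.44·0.4753 + 365.8·0.3115 = 158.4 lb (target 158.4 lb)
  CaO: 45.48·0.5597 = 25.46 lb (target 25.46 lb)
  PbO: 21.65·0.9770 = 21.15 lb (target 21.15 lb)
Glass mass check: whole batch net of LOI = 500.0 lb (targets for the oxides total 500.0 lb; basis as stated: 500.0 lb — gaps are rounding artifacts).
Whole-batch sum: Σ batch = 595.6 lb; Σ batch·LOI gives LOI loss = 95.61 lb; as yield: glass ÷ batch → 83.95%.

Revised batch per 500.0 lb glaze:
  MgCO3: 93.44 lb
  TiO2: 44.51 lb
  Mg3Si4O10(OH)2: 365.8 lb
  limestone: 45.48 lb
  strontium carbonate: 24.73 lb
  red lead: 21.65 lb
Total batch = 595.6 lb; LOI loss = 95.61 lb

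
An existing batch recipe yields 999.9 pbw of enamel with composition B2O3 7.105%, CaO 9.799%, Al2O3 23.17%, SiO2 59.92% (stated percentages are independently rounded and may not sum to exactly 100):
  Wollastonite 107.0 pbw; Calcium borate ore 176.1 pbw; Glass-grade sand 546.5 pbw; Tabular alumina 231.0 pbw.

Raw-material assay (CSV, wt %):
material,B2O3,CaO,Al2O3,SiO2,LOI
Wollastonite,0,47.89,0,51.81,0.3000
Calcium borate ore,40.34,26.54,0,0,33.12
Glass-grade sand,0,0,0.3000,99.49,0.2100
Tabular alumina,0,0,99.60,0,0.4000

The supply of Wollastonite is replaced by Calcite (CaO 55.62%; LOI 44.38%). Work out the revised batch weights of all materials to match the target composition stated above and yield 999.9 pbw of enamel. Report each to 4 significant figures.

Intermediates are shown, rounded to four significant figures, in the working; all arithmetic runs at full float precision at every stage. Each reported result takes just one rounding. All derived quantities (the four compositions, glass mass, the totals, LOI, yield) are rebuilt in exact precision starting from the weights on 999.9 pbw of glass exactly as shown in either problem or answer.
The oxide mass targets at 999.9 pbw enamel:
  B2O3: 7.105% × 999.9 = 71.04 pbw
  CaO: 9.799% × 999.9 = 97.98 pbw
  Al2O3: 23.17% × 999.9 = 231.7 pbw
  SiO2: 59.92% × 999.9 = 599.1 pbw
Sums-versus-targets review working from each reported weight, versus the basis set out (each sum matches its target mass once rounding is allowed for):
  B2O3: 176.1·0.4034 = 71.04 pbw (target 71.04 pbw)
  CaO: 92.13·0.5562 + 176.1·0.2654 = 97.98 pbw (target 97.98 pbw)
  Al2O3: 602.2·0.003000 + 230.8·0.9960 = 231.7 pbw (target 231.7 pbw)
  SiO2: 602.2·0.9949 = 599.1 pbw (target 599.1 pbw)
Mass balance on the glass: batch total minus LOI = 999.8 pbw (the targets, summed, come to 999.8 pbw; basis as stated: 999.9 pbw — gaps are rounding artifacts).
Batch total: Σ batch = 1101 pbw; Σ batch·LOI gives LOI loss = 101.4 pbw; as yield: glass ÷ batch → 90.79%.

Revised batch per 999.9 pbw enamel:
  Calcite: 92.13 pbw
  Calcium borate ore: 176.1 pbw
  Glass-grade sand: 602.2 pbw
  Tabular alumina: 230.8 pbw
Total batch = 1101 pbw; LOI loss = 101.4 pbw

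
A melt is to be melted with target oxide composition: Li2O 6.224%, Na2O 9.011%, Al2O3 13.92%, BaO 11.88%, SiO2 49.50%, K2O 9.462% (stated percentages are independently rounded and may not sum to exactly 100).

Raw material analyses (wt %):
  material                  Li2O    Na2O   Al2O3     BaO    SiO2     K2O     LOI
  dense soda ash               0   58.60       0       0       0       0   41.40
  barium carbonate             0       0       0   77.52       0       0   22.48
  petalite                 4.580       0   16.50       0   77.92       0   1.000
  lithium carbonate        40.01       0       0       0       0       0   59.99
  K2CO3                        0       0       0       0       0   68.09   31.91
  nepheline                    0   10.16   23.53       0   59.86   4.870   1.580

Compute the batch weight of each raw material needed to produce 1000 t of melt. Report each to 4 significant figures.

The whole derivation runs at exact precision from first step to last; the intermediate values are printed (rounded to four significant digits) as written; a single rounding produces each reported result; the derived quantities, including glass mass, six oxide percentages, LOI, the yield, totals, are rebuilt using the weight values at 1000 t of glass at full precision as they appear in problem or answer.
Target masses of each oxide per 1000 t melt:
  Li2O: 6.224% × 1000 = 62.24 t
  Na2O: 9.011% × 1000 = 90.11 t
  Al2O3: 13.92% × 1000 = 139.2 t
  BaO: 11.88% × 1000 = 118.8 t
  SiO2: 49.50% × 1000 = 495.0 t
  K2O: 9.462% × 1000 = 94.62 t
Sums-versus-targets review using the reported weights, relative to the basis at hand (delivered sums recover each target modulo rounding of the values):
  Li2O: 391.9·0.04580 + 110.7·0.4001 = 62.24 t (target 62.24 t)
  Na2O: 98.85·0.5860 + 316.7·0.1016 = 90.10 t (target 90.11 t)
  Al2O3: 391.9·0.1650 + 316.7·0.2353 = 139.2 t (target 139.2 t)
  BaO: 153.3·0.7752 = 118.8 t (target 118.8 t)
  SiO2: 391.9·0.7792 + 316.7·0.5986 = 494.9 t (target 495.0 t)
  K2O: 116.3·0.6809 + 316.7·0.04870 = 94.61 t (target 94.62 t)
Glass-mass closure: total charge less LOI = 999.9 t (the targets, summed, come to 1000 t; basis as stated: 1000 t — a pure rounding effect).
Batch total: Σ batch = 1188 t; Σ batch·LOI gives LOI loss = 187.8 t; yield: glass divided by total = 84.19%.

Batch per 1000 t melt:
  dense soda ash: 98.85 t
  barium carbonate: 153.3 t
  petalite: 391.9 t
  lithium carbonate: 110.7 t
  K2CO3: 116.3 t
  nepheline: 316.7 t
Total batch = 1188 t; LOI loss = 187.8 t; yield = 84.19%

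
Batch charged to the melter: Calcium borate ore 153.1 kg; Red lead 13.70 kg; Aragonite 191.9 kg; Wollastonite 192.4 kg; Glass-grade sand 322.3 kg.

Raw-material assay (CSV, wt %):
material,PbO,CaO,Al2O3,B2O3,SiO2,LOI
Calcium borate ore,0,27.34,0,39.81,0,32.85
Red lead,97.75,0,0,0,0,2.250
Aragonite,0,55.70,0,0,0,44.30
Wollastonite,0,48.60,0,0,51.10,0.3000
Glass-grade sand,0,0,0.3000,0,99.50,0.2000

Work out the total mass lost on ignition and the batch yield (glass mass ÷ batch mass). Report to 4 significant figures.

LOI loss = 136.8 kg; glass = 736.6 kg; yield = 84.33%

The whole derivation maintains full precision at all times; working values appear rounded off to 4 significant figures as written; each reported number is rounded only once; derived quantities, which include totals, the yield, five oxide percentages, net glass mass, ignition loss, are re-derived at exact precision, as written in problem or answer, starting from the weights per 736.6 kg of glass.
Ignition loss by material:
  Calcium borate ore: 153.1 × 0.3285 = 50.29 kg
  Red lead: 13.70 × 0.02250 = 0.3082 kg
  Aragonite: 191.9 × 0.4430 = 85.01 kg
  Wollastonite: 192.4 × 0.003000 = 0.5772 kg
  Glass-grade sand: 322.3 × 0.002000 = 0.6446 kg
Total LOI = 136.8 kg
Glass = batch − LOI = 873.4 − 136.8 = 736.6 kg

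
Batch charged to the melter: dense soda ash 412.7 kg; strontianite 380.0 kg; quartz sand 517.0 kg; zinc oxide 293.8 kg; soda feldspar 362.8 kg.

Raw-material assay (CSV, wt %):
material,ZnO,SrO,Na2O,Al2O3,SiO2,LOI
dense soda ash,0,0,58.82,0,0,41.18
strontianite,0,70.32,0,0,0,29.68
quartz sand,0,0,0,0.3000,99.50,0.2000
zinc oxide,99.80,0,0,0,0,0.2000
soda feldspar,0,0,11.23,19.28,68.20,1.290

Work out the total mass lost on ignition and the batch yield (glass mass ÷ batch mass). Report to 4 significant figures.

Values along the way are printed (rounded to four significant digits) in the working; each numeric step maintains full float precision from start to finish; each reported value is rounded exactly once; all derived quantities (yield, five oxide percentages, totals, glass mass, LOI) are rebuilt at exact precision starting from the weights per 1677 kg of glass precisely as stated by problem or answer.
Per-material ignition loss:
  dense soda ash: 412.7 × 0.4118 = 169.9 kg
  strontianite: 380.0 × 0.2968 = 112.8 kg
  quartz sand: 517.0 × 0.002000 = 1.034 kg
  zinc oxide: 293.8 × 0.002000 = 0.5876 kg
  soda feldspar: 362.8 × 0.01290 = 4.680 kg
Total LOI = 289.0 kg
Glass = batch − LOI = 1966 − 289.0 = 1677 kg

LOI loss = 289.0 kg; glass = 1677 kg; yield = 85.30%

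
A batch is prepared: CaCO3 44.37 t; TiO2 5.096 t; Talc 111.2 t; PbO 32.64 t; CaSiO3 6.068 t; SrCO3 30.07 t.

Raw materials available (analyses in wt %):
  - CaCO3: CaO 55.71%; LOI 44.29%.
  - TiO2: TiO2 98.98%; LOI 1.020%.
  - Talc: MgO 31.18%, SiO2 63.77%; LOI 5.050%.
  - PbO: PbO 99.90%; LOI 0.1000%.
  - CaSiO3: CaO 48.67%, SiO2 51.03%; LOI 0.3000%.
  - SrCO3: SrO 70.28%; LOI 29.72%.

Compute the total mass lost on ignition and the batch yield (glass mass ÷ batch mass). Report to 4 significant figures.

The whole derivation carries full float precision through the solve. Mid-chain values are displayed (rounded to 4 significant figures) on the page; each reported result is rounded just once — all derived quantities, which include yield, the six compositions, totals, LOI, glass mass, are carried in exact precision, as they appear in the question or the answer, using the weight values per 195.1 t of glass.
Ignition loss by material:
  CaCO3: 44.37 × 0.4429 = 19.65 t
  TiO2: 5.096 × 0.01020 = 0.05198 t
  Talc: 111.2 × 0.05050 = 5.616 t
  PbO: 32.64 × 0.001000 = 0.03264 t
  CaSiO3: 6.068 × 0.003000 = 0.01820 t
  SrCO3: 30.07 × 0.2972 = 8.937 t
Total LOI = 34.31 t
Glass = batch − LOI = 229.4 − 34.31 = 195.1 t

LOI loss = 34.31 t; glass = 195.1 t; yield = 85.05%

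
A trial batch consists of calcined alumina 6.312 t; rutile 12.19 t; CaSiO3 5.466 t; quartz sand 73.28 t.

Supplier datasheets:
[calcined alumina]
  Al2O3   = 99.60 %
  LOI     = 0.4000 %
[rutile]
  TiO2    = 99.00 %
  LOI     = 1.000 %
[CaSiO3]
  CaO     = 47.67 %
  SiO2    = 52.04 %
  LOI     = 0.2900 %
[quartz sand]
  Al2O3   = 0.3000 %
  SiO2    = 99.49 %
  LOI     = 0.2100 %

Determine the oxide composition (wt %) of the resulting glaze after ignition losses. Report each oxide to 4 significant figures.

The working math carries exact precision throughout — mid-chain values are shown, with 4-significant-digit rounding, when written out — each reported number is rounded once only; derived quantities, including totals, yield, four oxide percentages, LOI, glass mass, are rebuilt starting from the weights on 96.93 t of glass at full float precision, exactly as printed in problem or answer.
Mass of each oxide from the mix:
  CaO: 5.466·0.4767 = 2.606 t
  Al2O3: 6.312·0.9960 + 73.28·0.003000 = 6.507 t
  SiO2: 5.466·0.5204 + 73.28·0.9949 = 75.75 t
  TiO2: 12.19·0.9900 = 12.07 t
LOI: 6.312·0.004000 + 12.19·0.01000 + 5.466·0.002900 + 73.28·0.002100 = 0.3169 t
The glass mass, total less LOI, = 97.25 − 0.3169 = 96.93 t (matching Σ of the oxides)
each wt % is 100 × oxide ÷ glass

Glass mass = 96.93 t (batch 97.25 − LOI 0.3169).
Composition: CaO 2.688%, Al2O3 6.713%, SiO2 78.15%, TiO2 12.45%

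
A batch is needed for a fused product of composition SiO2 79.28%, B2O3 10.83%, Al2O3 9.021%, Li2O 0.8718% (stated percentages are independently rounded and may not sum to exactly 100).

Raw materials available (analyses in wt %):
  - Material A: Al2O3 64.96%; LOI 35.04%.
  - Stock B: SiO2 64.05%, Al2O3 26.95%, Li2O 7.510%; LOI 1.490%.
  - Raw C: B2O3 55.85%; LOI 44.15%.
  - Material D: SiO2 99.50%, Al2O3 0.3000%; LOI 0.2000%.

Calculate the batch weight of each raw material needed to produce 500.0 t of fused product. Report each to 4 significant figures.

Batch per 500.0 t fused product:
  Material A: 43.69 t
  Stock B: 58.04 t
  Raw C: 96.96 t
  Material D: 361.0 t
Total batch = 559.7 t; LOI loss = 59.70 t; yield = 89.33%

In-progress results are displayed rounded off to 4 significant figures in the working — all arithmetic keeps full float precision in every operation — exactly one rounding goes into every reported value — the derived quantities, including ignition loss, yield, the four compositions, totals, glass mass, are re-derived using the weight values for 500.0 t of glass in full precision exactly as printed in the question or the answer.
Per-oxide target masses for 500.0 t fused product:
  SiO2: 79.28% × 500.0 = 396.4 t
  B2O3: 10.83% × 500.0 = 54.15 t
  Al2O3: 9.021% × 500.0 = 45.10 t
  Li2O: 0.8718% × 500.0 = 4.359 t
Per-oxide balance check from the weights as reported, on the stated basis (every target is met by its sum inside rounding margins):
  SiO2: 58.04·0.6405 + 361.0·0.9950 = 396.4 t (target 396.4 t)
  B2O3: 96.96·0.5585 = 54.15 t (target 54.15 t)
  Al2O3: 43.69·0.6496 + 58.04·0.2695 + 361.0·0.003000 = 45.11 t (target 45.10 t)
  Li2O: 58.04·0.07510 = 4.359 t (target 4.359 t)
Glass-mass sanity pass: total charge less LOI = 500.0 t (summing oxide targets gives 500.0 t; against the stated basis, 500.0 t — gaps are rounding artifacts).
Adding the batch up: Σ batch = 559.7 t; the LOI term Σ batch·LOI equals 59.70 t; the yield ratio, glass ÷ batch: 89.33%.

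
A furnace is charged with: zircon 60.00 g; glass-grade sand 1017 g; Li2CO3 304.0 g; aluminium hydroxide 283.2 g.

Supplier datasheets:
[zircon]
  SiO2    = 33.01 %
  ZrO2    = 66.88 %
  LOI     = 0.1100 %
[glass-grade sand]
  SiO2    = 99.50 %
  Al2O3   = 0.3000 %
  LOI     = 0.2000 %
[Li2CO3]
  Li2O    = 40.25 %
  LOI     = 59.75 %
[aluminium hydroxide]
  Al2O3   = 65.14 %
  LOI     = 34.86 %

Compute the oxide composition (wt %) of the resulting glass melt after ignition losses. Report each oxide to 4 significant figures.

Glass mass = 1382 g (batch 1664 − LOI 282.5).
Composition: Li2O 8.856%, SiO2 74.67%, ZrO2 2.904%, Al2O3 13.57%

Intermediates are printed with 4-significant-digit rounding in the working — all internal work holds full float precision in every operation; each reported figure carries a single rounding — derived quantities, which include the yield, glass mass, four oxide percentages, ignition loss, the totals, are recomputed in full float precision, as quoted within the question or the answer, starting from the weights per 1382 g of glass.
Delivered oxide masses:
  Li2O: 304.0·0.4025 = 122.4 g
  SiO2: 60.00·0.3301 + 1017·0.9950 = 1032 g
  ZrO2: 60.00·0.6688 = 40.13 g
  Al2O3: 1017·0.003000 + 283.2·0.6514 = 187.5 g
LOI: 60.00·0.001100 + 1017·0.002000 + 304.0·0.5975 + 283.2·0.3486 = 282.5 g
Net of LOI, the glass mass = 1664 − 282.5 = 1382 g (matching Σ of the oxides)
oxide / glass × 100 gives the wt %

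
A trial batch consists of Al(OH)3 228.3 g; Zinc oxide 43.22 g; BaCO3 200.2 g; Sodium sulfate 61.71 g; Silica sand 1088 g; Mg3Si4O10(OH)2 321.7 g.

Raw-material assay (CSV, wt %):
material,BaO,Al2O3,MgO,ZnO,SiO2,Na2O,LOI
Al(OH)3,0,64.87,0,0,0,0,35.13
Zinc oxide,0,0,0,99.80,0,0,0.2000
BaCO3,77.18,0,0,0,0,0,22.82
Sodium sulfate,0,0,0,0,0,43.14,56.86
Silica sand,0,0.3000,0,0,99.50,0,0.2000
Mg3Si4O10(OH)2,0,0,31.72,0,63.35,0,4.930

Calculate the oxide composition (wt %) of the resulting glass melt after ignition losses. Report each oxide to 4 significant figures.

Glass mass = 1764 g (batch 1943 − LOI 179.1).
Composition: BaO 8.759%, Al2O3 8.580%, MgO 5.785%, ZnO 2.445%, SiO2 72.92%, Na2O 1.509%

All internal work maintains full float precision in every operation. In-progress results appear, with 4-significant-digit rounding, as written. Every reported result is rounded a single time — derived quantities (six oxide percentages, net glass mass, ignition loss, totals, the yield) are recomputed from the weighed amounts on 1764 g of glass at full precision as written in the question or the answer.
Delivered oxide masses:
  BaO: 200.2·0.7718 = 154.5 g
  Al2O3: 228.3·0.6487 + 1088·0.003000 = 151.4 g
  MgO: 321.7·0.3172 = 102.0 g
  ZnO: 43.22·0.9980 = 43.13 g
  SiO2: 1088·0.9950 + 321.7·0.6335 = 1286 g
  Na2O: 61.71·0.4314 = 26.62 g
LOI: 228.3·0.3513 + 43.22·0.002000 + 200.2·0.2282 + 61.71·0.5686 + 1088·0.002000 + 321.7·0.04930 = 179.1 g
batch − LOI leaves glass = 1943 − 179.1 = 1764 g (consistent with Σ oxide mass)
wt % = oxide mass / glass mass × 100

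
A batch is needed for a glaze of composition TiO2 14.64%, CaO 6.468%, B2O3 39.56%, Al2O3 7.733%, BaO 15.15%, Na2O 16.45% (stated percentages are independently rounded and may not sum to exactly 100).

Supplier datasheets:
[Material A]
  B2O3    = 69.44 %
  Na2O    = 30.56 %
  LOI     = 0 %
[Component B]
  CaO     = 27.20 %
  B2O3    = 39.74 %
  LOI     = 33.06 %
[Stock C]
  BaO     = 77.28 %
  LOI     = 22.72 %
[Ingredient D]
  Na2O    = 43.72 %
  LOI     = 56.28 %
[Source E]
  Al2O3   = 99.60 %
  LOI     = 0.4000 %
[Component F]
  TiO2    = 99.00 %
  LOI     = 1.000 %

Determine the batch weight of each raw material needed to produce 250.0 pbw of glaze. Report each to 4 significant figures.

Intermediates are printed, with 4-significant-digit rounding, within the worked lines; full precision is carried all the way through; each reported value is rounded only once; derived quantities are recomputed from the weighed amounts for 250.0 pbw of glass in exact precision (ignition loss, the totals, glass mass, the yield, six oxide percentages), as given in the problem or answer text.
Target oxide masses per 250.0 pbw glaze:
  TiO2: 14.64% × 250.0 = 36.60 pbw
  CaO: 6.468% × 250.0 = 16.17 pbw
  B2O3: 39.56% × 250.0 = 98.90 pbw
  Al2O3: 7.733% × 250.0 = 19.33 pbw
  BaO: 15.15% × 250.0 = 37.88 pbw
  Na2O: 16.45% × 250.0 = 41.12 pbw
Checking each oxide sum given the weights on record, for the quoted basis mass (sums match the target masses exact up to rounding of places):
  TiO2: 36.97·0.9900 = 36.60 pbw (target 36.60 pbw)
  CaO: 59.45·0.2720 = 16.17 pbw (target 16.17 pbw)
  B2O3: 108.4·0.6944 + 59.45·0.3974 = 98.90 pbw (target 98.90 pbw)
  Al2O3: 19.41·0.9960 = 19.33 pbw (target 19.33 pbw)
  BaO: 49.01·0.7728 = 37.87 pbw (target 37.88 pbw)
  Na2O: 108.4·0.3056 + 18.29·0.4372 = 41.12 pbw (target 41.12 pbw)
Glass mass check: total charge less LOI = 250.0 pbw (per-oxide target masses sum to 250.0 pbw; against the stated basis, 250.0 pbw — gaps are rounding artifacts).
Batch grand total — Σ batch = 291.5 pbw; ignition loss, Σ(batch × LOI) = 41.53 pbw; yield: glass divided by total = 85.75%.

Batch per 250.0 pbw glaze:
  Material A: 108.4 pbw
  Component B: 59.45 pbw
  Stock C: 49.01 pbw
  Ingredient D: 18.29 pbw
  Source E: 19.41 pbw
  Component F: 36.97 pbw
Total batch = 291.5 pbw; LOI loss = 41.53 pbw; yield = 85.75%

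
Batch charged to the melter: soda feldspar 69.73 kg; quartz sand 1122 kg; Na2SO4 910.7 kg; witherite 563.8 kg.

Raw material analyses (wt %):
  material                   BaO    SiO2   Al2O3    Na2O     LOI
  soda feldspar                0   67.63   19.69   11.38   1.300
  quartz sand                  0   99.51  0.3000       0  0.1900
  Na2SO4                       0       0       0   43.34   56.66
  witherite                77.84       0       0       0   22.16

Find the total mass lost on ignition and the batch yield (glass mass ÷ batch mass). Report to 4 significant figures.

The whole derivation maintains full float precision from first step to last — mid-chain values are printed, with 4-significant-digit rounding, on the page. A single rounding yields each reported figure — derived quantities are computed in exact precision (LOI, four oxide percentages, yield, totals, glass mass) using the weight values per 2022 kg of glass, as given in either problem or answer.
Loss on ignition, line by line:
  soda feldspar: 69.73 × 0.01300 = 0.9065 kg
  quartz sand: 1122 × 0.001900 = 2.132 kg
  Na2SO4: 910.7 × 0.5666 = 516.0 kg
  witherite: 563.8 × 0.2216 = 124.9 kg
Total LOI = 644.0 kg
Glass = batch − LOI = 2666 − 644.0 = 2022 kg

LOI loss = 644.0 kg; glass = 2022 kg; yield = 75.85%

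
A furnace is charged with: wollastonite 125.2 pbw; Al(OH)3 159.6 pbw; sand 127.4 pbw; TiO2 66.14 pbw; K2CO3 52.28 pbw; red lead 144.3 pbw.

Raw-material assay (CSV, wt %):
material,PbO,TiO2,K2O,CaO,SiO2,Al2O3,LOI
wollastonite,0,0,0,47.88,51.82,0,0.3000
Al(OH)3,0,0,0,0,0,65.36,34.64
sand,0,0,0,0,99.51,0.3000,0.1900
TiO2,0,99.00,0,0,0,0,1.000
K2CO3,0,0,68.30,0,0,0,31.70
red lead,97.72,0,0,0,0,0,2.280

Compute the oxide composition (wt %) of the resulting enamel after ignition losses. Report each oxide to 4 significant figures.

Glass mass = 598.5 pbw (batch 674.9 − LOI 76.43).
Composition: PbO 23.56%, TiO2 10.94%, K2O 5.966%, CaO 10.02%, SiO2 32.02%, Al2O3 17.49%

In-progress results are shown with 4-significant-digit rounding when written out; every computation runs at exact precision through the solve; each reported result receives exactly one rounding — all derived quantities (six oxide percentages, net glass mass, the totals, the yield, ignition loss) are carried from the batch weights per 598.5 pbw of glass at exact precision as set out in problem or answer.
Oxide masses out of the charge:
  PbO: 144.3·0.9772 = 141.0 pbw
  TiO2: 66.14·0.9900 = 65.48 pbw
  K2O: 52.28·0.6830 = 35.71 pbw
  CaO: 125.2·0.4788 = 59.95 pbw
  SiO2: 125.2·0.5182 + 127.4·0.9951 = 191.7 pbw
  Al2O3: 159.6·0.6536 + 127.4·0.003000 = 104.7 pbw
LOI: 125.2·0.003000 + 159.6·0.3464 + 127.4·0.001900 + 66.14·0.01000 + 52.28·0.3170 + 144.3·0.02280 = 76.43 pbw
batch − LOI leaves glass = 674.9 − 76.43 = 598.5 pbw (consistent with Σ oxide mass)
wt %: oxide over glass, times 100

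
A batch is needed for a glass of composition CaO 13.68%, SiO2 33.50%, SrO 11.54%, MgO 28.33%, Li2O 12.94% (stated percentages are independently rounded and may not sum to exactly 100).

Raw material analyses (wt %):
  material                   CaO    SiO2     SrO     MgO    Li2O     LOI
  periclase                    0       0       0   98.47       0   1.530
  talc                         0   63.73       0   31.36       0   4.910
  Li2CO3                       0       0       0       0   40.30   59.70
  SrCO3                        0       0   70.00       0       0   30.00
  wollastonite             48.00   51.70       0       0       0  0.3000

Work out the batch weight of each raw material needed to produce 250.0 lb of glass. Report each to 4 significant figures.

Batch per 250.0 lb glass:
  periclase: 48.48 lb
  talc: 73.61 lb
  Li2CO3: 80.27 lb
  SrCO3: 41.21 lb
  wollastonite: 71.25 lb
Total batch = 314.8 lb; LOI loss = 64.85 lb; yield = 79.40%

Values along the way are shown (rounded to four significant figures) as written — full float precision is maintained all the way through. Each reported result sees exactly one rounding — all derived quantities (net glass mass, ignition loss, the totals, yield, five oxide percentages) are rebuilt from the batch weights for 250.0 lb of glass in full float precision, exactly as shown in either problem or answer.
The oxide mass targets at 250.0 lb glass:
  CaO: 13.68% × 250.0 = 34.20 lb
  SiO2: 33.50% × 250.0 = 83.75 lb
  SrO: 11.54% × 250.0 = 28.85 lb
  MgO: 28.33% × 250.0 = 70.82 lb
  Li2O: 12.94% × 250.0 = 32.35 lb
Checking each oxide sum given the weights on record, at the basis given (each sum matches its target mass within answer rounding):
  CaO: 71.25·0.4800 = 34.20 lb (target 34.20 lb)
  SiO2: 73.61·0.6373 + 71.25·0.5170 = 83.75 lb (target 83.75 lb)
  SrO: 41.21·0.7000 = 28.85 lb (target 28.85 lb)
  MgO: 48.48·0.9847 + 73.61·0.3136 = 70.82 lb (target 70.82 lb)
  Li2O: 80.27·0.4030 = 32.35 lb (target 32.35 lb)
Glass-mass closure: the batch minus its LOI: 250.0 lb (summing oxide targets gives 250.0 lb; stated basis 250.0 lb — any gap is answer rounding).
Summing the batch: Σ batch = 314.8 lb; the LOI term Σ batch·LOI equals 64.85 lb; yield = glass ÷ total batch = 79.40%.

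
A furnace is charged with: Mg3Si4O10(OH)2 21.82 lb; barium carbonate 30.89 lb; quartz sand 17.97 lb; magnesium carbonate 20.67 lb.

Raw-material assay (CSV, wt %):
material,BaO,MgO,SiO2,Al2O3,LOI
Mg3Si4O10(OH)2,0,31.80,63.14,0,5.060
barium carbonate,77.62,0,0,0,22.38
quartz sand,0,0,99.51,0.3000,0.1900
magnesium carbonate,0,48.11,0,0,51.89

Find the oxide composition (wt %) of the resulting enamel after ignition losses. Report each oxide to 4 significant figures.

Exact precision is maintained through the solve — values along the way are shown with 4-significant-digit rounding as written — a single rounding produces each reported result; all derived quantities (four oxide percentages, the totals, LOI, the yield, net glass mass) are carried at exact precision using the weight values on 72.57 lb of glass, as given in question or answer.
Per-oxide mass from batch:
  BaO: 30.89·0.7762 = 23.98 lb
  MgO: 21.82·0.3180 + 20.67·0.4811 = 16.88 lb
  SiO2: 21.82·0.6314 + 17.97·0.9951 = 31.66 lb
  Al2O3: 17.97·0.003000 = 0.05391 lb
LOI: 21.82·0.05060 + 30.89·0.2238 + 17.97·0.001900 + 20.67·0.5189 = 18.78 lb
Glass = total batch minus LOI = 91.35 − 18.78 = 72.57 lb (= Σ oxide masses)
each oxide over glass, ×100, is wt %

Glass mass = 72.57 lb (batch 91.35 − LOI 18.78).
Composition: BaO 33.04%, MgO 23.26%, SiO2 43.62%, Al2O3 0.07428%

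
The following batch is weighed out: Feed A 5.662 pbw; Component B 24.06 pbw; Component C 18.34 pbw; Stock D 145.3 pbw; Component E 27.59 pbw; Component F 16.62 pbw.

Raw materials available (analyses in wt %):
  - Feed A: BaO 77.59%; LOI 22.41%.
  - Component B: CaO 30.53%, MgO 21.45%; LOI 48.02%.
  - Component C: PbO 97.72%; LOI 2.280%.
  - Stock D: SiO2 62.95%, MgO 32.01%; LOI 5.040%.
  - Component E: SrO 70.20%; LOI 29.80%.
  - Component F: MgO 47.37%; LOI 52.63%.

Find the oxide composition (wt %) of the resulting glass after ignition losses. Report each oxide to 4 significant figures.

The whole derivation maintains full precision throughout. Values along the way appear, rounded to 4 significant figures, alongside each step. Every reported value is rounded only once — derived quantities, which include glass mass, totals, the six compositions, LOI, yield, are carried in exact precision, exactly as printed in question or answer, from the batch weights at 200.0 pbw of glass.
Per-oxide mass from batch:
  SiO2: 145.3·0.6295 = 91.47 pbw
  BaO: 5.662·0.7759 = 4.393 pbw
  CaO: 24.06·0.3053 = 7.346 pbw
  SrO: 27.59·0.7020 = 19.37 pbw
  MgO: 24.06·0.2145 + 145.3·0.3201 + 16.62·0.4737 = 59.54 pbw
  PbO: 18.34·0.9772 = 17.92 pbw
LOI: 5.662·0.2241 + 24.06·0.4802 + 18.34·0.02280 + 145.3·0.05040 + 27.59·0.2980 + 16.62·0.5263 = 37.53 pbw
Glass = total batch minus LOI = 237.6 − 37.53 = 200.0 pbw (the oxide masses sum to this)
wt % = oxide mass / glass mass × 100

Glass mass = 200.0 pbw (batch 237.6 − LOI 37.53).
Composition: SiO2 45.72%, BaO 2.196%, CaO 3.672%, SrO 9.682%, MgO 29.77%, PbO 8.959%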